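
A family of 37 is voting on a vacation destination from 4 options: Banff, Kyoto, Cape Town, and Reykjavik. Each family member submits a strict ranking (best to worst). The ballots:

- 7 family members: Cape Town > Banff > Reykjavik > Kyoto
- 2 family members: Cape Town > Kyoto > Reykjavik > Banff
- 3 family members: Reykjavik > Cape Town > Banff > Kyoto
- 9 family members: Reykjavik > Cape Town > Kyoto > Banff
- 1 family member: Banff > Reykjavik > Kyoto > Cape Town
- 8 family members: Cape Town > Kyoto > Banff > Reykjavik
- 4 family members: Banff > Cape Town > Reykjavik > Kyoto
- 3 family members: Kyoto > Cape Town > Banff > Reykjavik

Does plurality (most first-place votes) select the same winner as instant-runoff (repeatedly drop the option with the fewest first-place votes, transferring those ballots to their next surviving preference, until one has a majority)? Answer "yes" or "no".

Plurality — first-place votes: Banff 5, Kyoto 3, Cape Town 17, Reykjavik 12. Winner: Cape Town.
Instant-runoff — R1 Banff 5, Kyoto 3, Cape Town 17, Reykjavik 12 (Kyoto out); R2 Banff 5, Cape Town 20, Reykjavik 12 (Cape Town winner). Winner: Cape Town.
The two methods agree.

yes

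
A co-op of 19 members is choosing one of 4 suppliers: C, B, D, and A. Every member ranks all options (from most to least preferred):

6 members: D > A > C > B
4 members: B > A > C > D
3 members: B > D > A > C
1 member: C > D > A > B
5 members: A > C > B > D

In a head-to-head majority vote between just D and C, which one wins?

C

Voters preferring D to C: 9; preferring C to D: 10.
C wins the head-to-head.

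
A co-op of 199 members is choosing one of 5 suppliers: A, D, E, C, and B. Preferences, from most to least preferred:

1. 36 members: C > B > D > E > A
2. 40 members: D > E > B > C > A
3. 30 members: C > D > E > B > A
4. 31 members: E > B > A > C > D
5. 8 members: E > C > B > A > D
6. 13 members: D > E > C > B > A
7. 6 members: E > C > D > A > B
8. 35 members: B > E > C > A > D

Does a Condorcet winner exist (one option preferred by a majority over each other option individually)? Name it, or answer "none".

Checking pairwise contests:
D beats A 125–74.
C beats D 146–53.
D beats E 119–80.
E beats C 133–66.
E beats B 128–71.
Every option loses at least one head-to-head, so there is no Condorcet winner.

none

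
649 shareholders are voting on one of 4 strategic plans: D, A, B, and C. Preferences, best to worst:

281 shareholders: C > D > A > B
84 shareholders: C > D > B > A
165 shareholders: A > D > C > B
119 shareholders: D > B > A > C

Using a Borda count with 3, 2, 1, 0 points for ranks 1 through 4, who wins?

D: 281·2 + 84·2 + 165·2 + 119·3 = 1417
A: 281·1 + 84·0 + 165·3 + 119·1 = 895
B: 281·0 + 84·1 + 165·0 + 119·2 = 322
C: 281·3 + 84·3 + 165·1 + 119·0 = 1260
D has the highest Borda score (1417).

D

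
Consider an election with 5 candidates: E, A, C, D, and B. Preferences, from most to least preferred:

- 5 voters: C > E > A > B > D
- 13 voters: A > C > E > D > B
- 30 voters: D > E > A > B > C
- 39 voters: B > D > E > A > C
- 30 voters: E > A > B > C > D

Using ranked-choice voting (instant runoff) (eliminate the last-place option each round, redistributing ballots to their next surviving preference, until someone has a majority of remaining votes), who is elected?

E

Round 1: E 30, A 13, C 5, D 30, B 39. Eliminate C.
Round 2: E 35, A 13, D 30, B 39. Eliminate A.
Round 3: E 48, D 30, B 39. Eliminate D.
Round 4: E 78, B 39. E has a majority.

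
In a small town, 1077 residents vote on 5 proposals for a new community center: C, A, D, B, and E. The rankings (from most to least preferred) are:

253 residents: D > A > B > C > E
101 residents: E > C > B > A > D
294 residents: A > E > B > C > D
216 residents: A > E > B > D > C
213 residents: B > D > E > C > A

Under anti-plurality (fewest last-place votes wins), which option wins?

B

Last-place votes: C 216, A 213, D 395, B 0, E 253.
B is ranked last by the fewest voters, so B wins.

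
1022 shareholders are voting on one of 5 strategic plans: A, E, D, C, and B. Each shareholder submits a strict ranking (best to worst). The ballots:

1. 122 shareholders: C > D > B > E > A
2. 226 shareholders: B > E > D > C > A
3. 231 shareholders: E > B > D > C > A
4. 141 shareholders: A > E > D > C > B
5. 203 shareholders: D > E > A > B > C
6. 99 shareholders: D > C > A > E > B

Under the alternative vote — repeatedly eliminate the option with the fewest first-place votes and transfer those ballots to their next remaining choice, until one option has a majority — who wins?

Round 1: A 141, E 231, D 302, C 122, B 226. Eliminate C.
Round 2: A 141, E 231, D 424, B 226. Eliminate A.
Round 3: E 372, D 424, B 226. Eliminate B.
Round 4: E 598, D 424. E has a majority.

E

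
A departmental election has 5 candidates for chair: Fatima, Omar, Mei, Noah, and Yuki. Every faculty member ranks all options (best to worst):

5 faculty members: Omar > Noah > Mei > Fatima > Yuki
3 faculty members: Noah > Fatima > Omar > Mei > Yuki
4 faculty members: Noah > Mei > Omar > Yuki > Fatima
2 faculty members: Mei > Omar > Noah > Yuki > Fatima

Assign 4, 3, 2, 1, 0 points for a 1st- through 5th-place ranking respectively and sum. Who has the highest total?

Noah

Fatima: 5·1 + 3·3 + 4·0 + 2·0 = 14
Omar: 5·4 + 3·2 + 4·2 + 2·3 = 40
Mei: 5·2 + 3·1 + 4·3 + 2·4 = 33
Noah: 5·3 + 3·4 + 4·4 + 2·2 = 47
Yuki: 5·0 + 3·0 + 4·1 + 2·1 = 6
Noah has the highest Borda score (47).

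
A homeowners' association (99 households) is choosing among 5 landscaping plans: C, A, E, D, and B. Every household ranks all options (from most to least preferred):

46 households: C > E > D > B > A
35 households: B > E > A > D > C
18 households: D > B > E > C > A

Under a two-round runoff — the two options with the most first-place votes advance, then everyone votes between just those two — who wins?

Round 1 first-place votes: C 46, A 0, E 0, D 18, B 35.
C and B advance.
Runoff: C is preferred to B by 46 voters; B by 53.
B wins the runoff.

B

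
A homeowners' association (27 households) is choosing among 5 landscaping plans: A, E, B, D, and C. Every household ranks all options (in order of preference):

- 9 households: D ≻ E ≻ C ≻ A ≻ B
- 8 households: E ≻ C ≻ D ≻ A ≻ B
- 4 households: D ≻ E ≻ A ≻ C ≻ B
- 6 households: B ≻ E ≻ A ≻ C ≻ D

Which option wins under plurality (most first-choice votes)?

D

First-place votes: A 0, E 8, B 6, D 13, C 0.
D has the most first-place votes.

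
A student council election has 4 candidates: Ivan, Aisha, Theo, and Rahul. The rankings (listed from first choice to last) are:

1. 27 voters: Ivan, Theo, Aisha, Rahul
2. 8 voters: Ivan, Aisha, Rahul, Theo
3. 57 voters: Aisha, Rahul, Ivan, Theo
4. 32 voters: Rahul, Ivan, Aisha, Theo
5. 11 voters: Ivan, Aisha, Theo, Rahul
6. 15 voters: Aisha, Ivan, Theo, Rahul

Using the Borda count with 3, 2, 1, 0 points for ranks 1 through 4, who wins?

Aisha

Ivan: 27·3 + 8·3 + 57·1 + 32·2 + 11·3 + 15·2 = 289
Aisha: 27·1 + 8·2 + 57·3 + 32·1 + 11·2 + 15·3 = 313
Theo: 27·2 + 8·0 + 57·0 + 32·0 + 11·1 + 15·1 = 80
Rahul: 27·0 + 8·1 + 57·2 + 32·3 + 11·0 + 15·0 = 218
Aisha has the highest Borda score (313).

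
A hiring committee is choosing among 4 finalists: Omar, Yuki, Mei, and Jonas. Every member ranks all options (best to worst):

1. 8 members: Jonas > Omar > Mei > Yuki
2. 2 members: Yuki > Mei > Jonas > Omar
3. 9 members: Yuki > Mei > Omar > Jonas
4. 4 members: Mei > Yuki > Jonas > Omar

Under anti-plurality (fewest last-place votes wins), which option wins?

Mei

Last-place votes: Omar 6, Yuki 8, Mei 0, Jonas 9.
Mei is ranked last by the fewest voters, so Mei wins.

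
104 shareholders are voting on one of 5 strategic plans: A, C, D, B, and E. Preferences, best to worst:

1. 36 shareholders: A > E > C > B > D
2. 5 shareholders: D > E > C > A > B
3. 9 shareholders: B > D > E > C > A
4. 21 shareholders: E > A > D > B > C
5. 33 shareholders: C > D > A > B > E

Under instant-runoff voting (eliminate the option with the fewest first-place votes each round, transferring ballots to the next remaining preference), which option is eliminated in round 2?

B

Round 1: A 36, C 33, D 5, B 9, E 21. Eliminate D.
Round 2: A 36, C 33, B 9, E 26. Eliminate B.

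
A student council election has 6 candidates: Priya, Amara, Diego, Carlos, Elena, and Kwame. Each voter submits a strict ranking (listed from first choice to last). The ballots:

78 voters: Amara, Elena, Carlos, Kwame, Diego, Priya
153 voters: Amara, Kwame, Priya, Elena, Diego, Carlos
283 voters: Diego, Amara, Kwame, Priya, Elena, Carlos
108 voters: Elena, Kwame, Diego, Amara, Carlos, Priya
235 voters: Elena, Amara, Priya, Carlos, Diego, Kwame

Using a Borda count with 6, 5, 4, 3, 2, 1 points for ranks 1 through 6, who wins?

Amara

Priya: 78·1 + 153·4 + 283·3 + 108·1 + 235·4 = 2587
Amara: 78·6 + 153·6 + 283·5 + 108·3 + 235·5 = 4300
Diego: 78·2 + 153·2 + 283·6 + 108·4 + 235·2 = 3062
Carlos: 78·4 + 153·1 + 283·1 + 108·2 + 235·3 = 1669
Elena: 78·5 + 153·3 + 283·2 + 108·6 + 235·6 = 3473
Kwame: 78·3 + 153·5 + 283·4 + 108·5 + 235·1 = 2906
Amara has the highest Borda score (4300).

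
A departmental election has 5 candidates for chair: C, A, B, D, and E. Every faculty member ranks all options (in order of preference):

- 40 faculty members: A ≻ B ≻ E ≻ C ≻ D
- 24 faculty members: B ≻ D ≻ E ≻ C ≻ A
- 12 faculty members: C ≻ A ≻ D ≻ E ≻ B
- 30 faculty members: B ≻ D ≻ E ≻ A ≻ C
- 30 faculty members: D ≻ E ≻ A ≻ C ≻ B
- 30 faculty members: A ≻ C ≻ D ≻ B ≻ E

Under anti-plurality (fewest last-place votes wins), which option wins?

Last-place votes: C 30, A 24, B 42, D 40, E 30.
A is ranked last by the fewest voters, so A wins.

A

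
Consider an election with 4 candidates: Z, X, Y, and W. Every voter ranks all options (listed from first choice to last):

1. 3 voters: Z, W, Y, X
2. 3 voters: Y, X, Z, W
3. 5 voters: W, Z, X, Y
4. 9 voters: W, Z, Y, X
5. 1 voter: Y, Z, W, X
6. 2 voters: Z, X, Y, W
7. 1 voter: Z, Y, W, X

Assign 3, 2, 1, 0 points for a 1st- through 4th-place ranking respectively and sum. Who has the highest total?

Z: 3·3 + 3·1 + 5·2 + 9·2 + 1·2 + 2·3 + 1·3 = 51
X: 3·0 + 3·2 + 5·1 + 9·0 + 1·0 + 2·2 + 1·0 = 15
Y: 3·1 + 3·3 + 5·0 + 9·1 + 1·3 + 2·1 + 1·2 = 28
W: 3·2 + 3·0 + 5·3 + 9·3 + 1·1 + 2·0 + 1·1 = 50
Z has the highest Borda score (51).

Z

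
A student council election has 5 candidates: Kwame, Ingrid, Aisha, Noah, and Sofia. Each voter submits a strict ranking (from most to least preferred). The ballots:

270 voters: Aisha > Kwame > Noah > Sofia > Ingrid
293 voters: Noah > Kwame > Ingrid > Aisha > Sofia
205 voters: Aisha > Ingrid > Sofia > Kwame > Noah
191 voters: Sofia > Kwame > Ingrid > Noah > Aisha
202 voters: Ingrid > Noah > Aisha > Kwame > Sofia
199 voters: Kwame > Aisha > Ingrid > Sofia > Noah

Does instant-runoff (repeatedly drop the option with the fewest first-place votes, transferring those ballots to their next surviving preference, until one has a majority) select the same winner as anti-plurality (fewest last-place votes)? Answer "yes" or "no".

Instant-runoff — R1 Kwame 199, Ingrid 202, Aisha 475, Noah 293, Sofia 191 (Sofia out); R2 Kwame 390, Ingrid 202, Aisha 475, Noah 293 (Ingrid out); R3 Kwame 390, Aisha 475, Noah 495 (Kwame out); R4 Aisha 674, Noah 686 (Noah winner). Winner: Noah.
Anti-plurality — last-place votes: Kwame 0, Ingrid 270, Aisha 191, Noah 404, Sofia 495. Winner: Kwame.
The two methods disagree.

no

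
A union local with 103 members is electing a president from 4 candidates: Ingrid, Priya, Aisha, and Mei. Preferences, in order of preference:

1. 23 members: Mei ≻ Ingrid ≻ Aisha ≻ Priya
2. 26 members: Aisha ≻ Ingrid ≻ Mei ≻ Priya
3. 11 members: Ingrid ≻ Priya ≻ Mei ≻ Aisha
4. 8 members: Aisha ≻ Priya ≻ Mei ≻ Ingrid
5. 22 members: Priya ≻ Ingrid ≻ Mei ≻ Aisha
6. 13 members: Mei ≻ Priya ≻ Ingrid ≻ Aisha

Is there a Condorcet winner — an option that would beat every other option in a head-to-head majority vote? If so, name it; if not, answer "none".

Ingrid vs Priya: 60–43 for Ingrid.
Ingrid vs Aisha: 69–34 for Ingrid.
Ingrid vs Mei: 59–44 for Ingrid.
Ingrid beats every other option head-to-head.

Ingrid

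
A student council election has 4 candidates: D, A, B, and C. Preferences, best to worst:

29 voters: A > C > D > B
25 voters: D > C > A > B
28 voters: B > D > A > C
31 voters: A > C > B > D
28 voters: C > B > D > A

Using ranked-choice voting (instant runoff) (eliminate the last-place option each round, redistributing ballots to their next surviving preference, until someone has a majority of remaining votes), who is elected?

Round 1: D 25, A 60, B 28, C 28. Eliminate D.
Round 2: A 60, B 28, C 53. Eliminate B.
Round 3: A 88, C 53. A has a majority.

A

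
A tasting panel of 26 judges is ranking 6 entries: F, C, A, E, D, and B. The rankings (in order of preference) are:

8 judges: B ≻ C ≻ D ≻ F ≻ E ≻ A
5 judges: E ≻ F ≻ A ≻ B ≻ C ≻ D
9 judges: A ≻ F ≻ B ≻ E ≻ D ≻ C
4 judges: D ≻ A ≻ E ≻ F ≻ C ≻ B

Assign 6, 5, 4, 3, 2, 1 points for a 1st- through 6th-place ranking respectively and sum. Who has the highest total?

F

F: 8·3 + 5·5 + 9·5 + 4·3 = 106
C: 8·5 + 5·2 + 9·1 + 4·2 = 67
A: 8·1 + 5·4 + 9·6 + 4·5 = 102
E: 8·2 + 5·6 + 9·3 + 4·4 = 89
D: 8·4 + 5·1 + 9·2 + 4·6 = 79
B: 8·6 + 5·3 + 9·4 + 4·1 = 103
F has the highest Borda score (106).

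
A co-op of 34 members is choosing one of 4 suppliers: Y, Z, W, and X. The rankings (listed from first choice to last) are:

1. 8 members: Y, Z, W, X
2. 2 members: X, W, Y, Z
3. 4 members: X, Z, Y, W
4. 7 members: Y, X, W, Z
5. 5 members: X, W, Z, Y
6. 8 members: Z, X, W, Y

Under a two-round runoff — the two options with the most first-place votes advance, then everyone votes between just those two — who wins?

Round 1 first-place votes: Y 15, Z 8, W 0, X 11.
Y and X advance.
Runoff: Y is preferred to X by 15 voters; X by 19.
X wins the runoff.

X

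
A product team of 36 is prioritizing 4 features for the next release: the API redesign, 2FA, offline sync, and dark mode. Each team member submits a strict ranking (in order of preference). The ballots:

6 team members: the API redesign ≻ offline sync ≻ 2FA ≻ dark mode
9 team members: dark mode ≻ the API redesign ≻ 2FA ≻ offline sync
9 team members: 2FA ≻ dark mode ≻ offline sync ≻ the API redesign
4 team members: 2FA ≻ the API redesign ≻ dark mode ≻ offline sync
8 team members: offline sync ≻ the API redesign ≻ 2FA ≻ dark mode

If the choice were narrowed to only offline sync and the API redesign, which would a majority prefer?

the API redesign

Voters preferring offline sync to the API redesign: 17; preferring the API redesign to offline sync: 19.
the API redesign wins the head-to-head.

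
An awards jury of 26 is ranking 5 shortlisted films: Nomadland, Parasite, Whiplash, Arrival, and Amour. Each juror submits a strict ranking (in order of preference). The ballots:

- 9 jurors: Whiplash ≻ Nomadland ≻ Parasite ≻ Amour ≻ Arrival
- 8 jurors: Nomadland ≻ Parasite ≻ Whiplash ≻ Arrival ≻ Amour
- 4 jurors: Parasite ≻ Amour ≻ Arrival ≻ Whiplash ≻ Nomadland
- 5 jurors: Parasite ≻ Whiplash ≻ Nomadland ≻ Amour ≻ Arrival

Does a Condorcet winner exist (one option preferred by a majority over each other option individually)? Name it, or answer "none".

none

Checking pairwise contests:
Whiplash beats Nomadland 18–8.
Nomadland beats Parasite 17–9.
Parasite beats Whiplash 17–9.
Nomadland beats Arrival 22–4.
Nomadland beats Amour 22–4.
Every option loses at least one head-to-head, so there is no Condorcet winner.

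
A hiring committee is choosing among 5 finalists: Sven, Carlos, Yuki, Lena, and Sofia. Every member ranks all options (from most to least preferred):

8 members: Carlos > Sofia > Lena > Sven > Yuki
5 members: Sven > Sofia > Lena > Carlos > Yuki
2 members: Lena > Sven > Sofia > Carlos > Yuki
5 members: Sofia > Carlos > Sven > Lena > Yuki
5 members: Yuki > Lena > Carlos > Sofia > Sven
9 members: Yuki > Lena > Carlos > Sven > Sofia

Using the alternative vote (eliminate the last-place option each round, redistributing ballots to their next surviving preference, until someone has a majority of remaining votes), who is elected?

Carlos

Round 1: Sven 5, Carlos 8, Yuki 14, Lena 2, Sofia 5. Eliminate Lena.
Round 2: Sven 7, Carlos 8, Yuki 14, Sofia 5. Eliminate Sofia.
Round 3: Sven 7, Carlos 13, Yuki 14. Eliminate Sven.
Round 4: Carlos 20, Yuki 14. Carlos has a majority.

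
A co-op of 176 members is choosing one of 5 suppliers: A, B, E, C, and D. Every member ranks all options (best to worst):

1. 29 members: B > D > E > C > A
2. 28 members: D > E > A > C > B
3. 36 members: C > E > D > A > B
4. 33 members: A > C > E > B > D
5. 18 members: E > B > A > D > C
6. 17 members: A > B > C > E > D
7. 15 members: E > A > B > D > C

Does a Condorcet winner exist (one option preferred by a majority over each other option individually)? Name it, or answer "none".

E

E vs A: 126–50 for E.
E vs B: 130–46 for E.
E vs C: 90–86 for E.
E vs D: 119–57 for E.
E beats every other option head-to-head.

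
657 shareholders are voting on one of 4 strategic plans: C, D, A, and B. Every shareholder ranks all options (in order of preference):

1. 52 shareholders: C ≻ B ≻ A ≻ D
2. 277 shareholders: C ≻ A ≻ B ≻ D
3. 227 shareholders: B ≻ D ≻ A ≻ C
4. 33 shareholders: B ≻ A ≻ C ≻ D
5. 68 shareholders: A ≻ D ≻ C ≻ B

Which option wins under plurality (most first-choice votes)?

C

First-place votes: C 329, D 0, A 68, B 260.
C has the most first-place votes.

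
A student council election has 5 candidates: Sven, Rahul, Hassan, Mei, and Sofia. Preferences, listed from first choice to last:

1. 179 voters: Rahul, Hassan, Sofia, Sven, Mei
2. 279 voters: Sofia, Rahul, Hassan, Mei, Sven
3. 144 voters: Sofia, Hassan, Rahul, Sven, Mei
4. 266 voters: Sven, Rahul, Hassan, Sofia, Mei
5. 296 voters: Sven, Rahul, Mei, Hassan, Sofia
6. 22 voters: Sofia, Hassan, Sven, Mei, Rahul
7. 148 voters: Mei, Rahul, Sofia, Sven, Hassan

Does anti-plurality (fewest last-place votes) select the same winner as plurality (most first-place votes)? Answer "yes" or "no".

Anti-plurality — last-place votes: Sven 279, Rahul 22, Hassan 148, Mei 589, Sofia 296. Winner: Rahul.
Plurality — first-place votes: Sven 562, Rahul 179, Hassan 0, Mei 148, Sofia 445. Winner: Sven.
The two methods disagree.

no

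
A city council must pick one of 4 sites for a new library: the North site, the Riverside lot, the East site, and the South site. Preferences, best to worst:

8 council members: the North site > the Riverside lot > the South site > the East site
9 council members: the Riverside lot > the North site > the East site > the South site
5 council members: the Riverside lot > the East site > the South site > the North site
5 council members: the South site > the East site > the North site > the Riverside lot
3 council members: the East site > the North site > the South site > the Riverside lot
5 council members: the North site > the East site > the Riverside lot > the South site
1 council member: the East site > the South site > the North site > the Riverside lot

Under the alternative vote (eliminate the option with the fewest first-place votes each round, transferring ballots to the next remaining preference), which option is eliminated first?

Round 1: the North site 13, the Riverside lot 14, the East site 4, the South site 5. Eliminate the East site.

the East site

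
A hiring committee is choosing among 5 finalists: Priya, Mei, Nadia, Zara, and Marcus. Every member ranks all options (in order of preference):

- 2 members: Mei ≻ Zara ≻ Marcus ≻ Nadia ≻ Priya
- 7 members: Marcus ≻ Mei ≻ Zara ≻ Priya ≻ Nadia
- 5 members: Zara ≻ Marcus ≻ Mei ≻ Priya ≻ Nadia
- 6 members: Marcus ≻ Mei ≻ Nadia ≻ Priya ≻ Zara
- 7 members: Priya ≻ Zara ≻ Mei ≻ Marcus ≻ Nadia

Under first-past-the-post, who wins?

First-place votes: Priya 7, Mei 2, Nadia 0, Zara 5, Marcus 13.
Marcus has the most first-place votes.

Marcus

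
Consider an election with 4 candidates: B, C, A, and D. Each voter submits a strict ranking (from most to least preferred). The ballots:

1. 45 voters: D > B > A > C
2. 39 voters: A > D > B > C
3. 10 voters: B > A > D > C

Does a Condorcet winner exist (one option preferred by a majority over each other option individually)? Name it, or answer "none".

none

Checking pairwise contests:
D beats B 84–10.
B beats C 94–0.
B beats A 55–39.
A beats D 49–45.
Every option loses at least one head-to-head, so there is no Condorcet winner.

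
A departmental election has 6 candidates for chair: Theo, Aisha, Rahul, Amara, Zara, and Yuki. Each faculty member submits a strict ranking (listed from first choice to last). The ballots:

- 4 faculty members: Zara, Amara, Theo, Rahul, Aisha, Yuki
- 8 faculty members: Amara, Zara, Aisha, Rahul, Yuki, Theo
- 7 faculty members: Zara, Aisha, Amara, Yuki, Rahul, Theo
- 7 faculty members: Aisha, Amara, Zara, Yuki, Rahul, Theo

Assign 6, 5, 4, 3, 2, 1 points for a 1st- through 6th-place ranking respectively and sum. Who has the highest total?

Zara

Theo: 4·4 + 8·1 + 7·1 + 7·1 = 38
Aisha: 4·2 + 8·4 + 7·5 + 7·6 = 117
Rahul: 4·3 + 8·3 + 7·2 + 7·2 = 64
Amara: 4·5 + 8·6 + 7·4 + 7·5 = 131
Zara: 4·6 + 8·5 + 7·6 + 7·4 = 134
Yuki: 4·1 + 8·2 + 7·3 + 7·3 = 62
Zara has the highest Borda score (134).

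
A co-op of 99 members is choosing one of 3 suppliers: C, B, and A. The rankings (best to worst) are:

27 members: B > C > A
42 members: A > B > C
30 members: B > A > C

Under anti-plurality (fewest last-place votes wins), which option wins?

B

Last-place votes: C 72, B 0, A 27.
B is ranked last by the fewest voters, so B wins.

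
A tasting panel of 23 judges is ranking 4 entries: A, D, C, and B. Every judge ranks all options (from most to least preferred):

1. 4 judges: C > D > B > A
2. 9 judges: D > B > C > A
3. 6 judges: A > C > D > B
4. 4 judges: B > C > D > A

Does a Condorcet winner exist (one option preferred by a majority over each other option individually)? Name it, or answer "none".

none

Checking pairwise contests:
D beats A 17–6.
C beats D 14–9.
B beats C 13–10.
D beats B 19–4.
Every option loses at least one head-to-head, so there is no Condorcet winner.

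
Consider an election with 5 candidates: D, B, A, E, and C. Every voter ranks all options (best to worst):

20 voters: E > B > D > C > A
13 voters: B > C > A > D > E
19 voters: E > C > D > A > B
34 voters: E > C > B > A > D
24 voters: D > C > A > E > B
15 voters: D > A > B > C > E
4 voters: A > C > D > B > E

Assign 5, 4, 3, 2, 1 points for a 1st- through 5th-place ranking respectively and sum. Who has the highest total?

C

D: 20·3 + 13·2 + 19·3 + 34·1 + 24·5 + 15·5 + 4·3 = 384
B: 20·4 + 13·5 + 19·1 + 34·3 + 24·1 + 15·3 + 4·2 = 343
A: 20·1 + 13·3 + 19·2 + 34·2 + 24·3 + 15·4 + 4·5 = 317
E: 20·5 + 13·1 + 19·5 + 34·5 + 24·2 + 15·1 + 4·1 = 445
C: 20·2 + 13·4 + 19·4 + 34·4 + 24·4 + 15·2 + 4·4 = 446
C has the highest Borda score (446).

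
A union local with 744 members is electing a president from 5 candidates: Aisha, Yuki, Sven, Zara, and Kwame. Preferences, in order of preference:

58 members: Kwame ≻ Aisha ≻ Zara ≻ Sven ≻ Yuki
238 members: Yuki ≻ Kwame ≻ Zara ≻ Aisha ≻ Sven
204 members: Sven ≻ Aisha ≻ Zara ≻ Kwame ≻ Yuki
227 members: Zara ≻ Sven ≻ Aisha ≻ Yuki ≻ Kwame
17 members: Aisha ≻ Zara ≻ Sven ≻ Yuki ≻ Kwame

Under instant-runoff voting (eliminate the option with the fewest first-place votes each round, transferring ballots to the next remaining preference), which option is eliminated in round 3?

Sven

Round 1: Aisha 17, Yuki 238, Sven 204, Zara 227, Kwame 58. Eliminate Aisha.
Round 2: Yuki 238, Sven 204, Zara 244, Kwame 58. Eliminate Kwame.
Round 3: Yuki 238, Sven 204, Zara 302. Eliminate Sven.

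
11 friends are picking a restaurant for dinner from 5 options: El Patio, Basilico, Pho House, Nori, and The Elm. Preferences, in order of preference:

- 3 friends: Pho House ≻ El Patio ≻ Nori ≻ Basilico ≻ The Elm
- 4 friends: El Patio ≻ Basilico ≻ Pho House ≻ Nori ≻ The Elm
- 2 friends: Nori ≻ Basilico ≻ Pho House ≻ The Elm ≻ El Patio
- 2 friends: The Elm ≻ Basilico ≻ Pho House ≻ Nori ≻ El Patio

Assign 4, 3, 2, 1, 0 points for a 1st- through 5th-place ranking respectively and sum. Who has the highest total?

Pho House

El Patio: 3·3 + 4·4 + 2·0 + 2·0 = 25
Basilico: 3·1 + 4·3 + 2·3 + 2·3 = 27
Pho House: 3·4 + 4·2 + 2·2 + 2·2 = 28
Nori: 3·2 + 4·1 + 2·4 + 2·1 = 20
The Elm: 3·0 + 4·0 + 2·1 + 2·4 = 10
Pho House has the highest Borda score (28).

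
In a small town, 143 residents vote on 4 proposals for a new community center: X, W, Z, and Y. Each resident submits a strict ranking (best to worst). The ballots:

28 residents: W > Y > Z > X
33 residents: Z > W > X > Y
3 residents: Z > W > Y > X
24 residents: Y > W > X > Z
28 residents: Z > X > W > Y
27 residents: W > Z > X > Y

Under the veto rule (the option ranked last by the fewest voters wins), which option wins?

W

Last-place votes: X 31, W 0, Z 24, Y 88.
W is ranked last by the fewest voters, so W wins.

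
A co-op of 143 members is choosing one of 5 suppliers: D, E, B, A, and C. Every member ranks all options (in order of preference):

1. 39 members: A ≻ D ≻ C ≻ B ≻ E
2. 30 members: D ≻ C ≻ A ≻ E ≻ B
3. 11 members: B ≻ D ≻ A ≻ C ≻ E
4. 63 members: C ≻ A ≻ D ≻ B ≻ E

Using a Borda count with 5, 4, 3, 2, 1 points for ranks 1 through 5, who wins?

C

D: 39·4 + 30·5 + 11·4 + 63·3 = 539
E: 39·1 + 30·2 + 11·1 + 63·1 = 173
B: 39·2 + 30·1 + 11·5 + 63·2 = 289
A: 39·5 + 30·3 + 11·3 + 63·4 = 570
C: 39·3 + 30·4 + 11·2 + 63·5 = 574
C has the highest Borda score (574).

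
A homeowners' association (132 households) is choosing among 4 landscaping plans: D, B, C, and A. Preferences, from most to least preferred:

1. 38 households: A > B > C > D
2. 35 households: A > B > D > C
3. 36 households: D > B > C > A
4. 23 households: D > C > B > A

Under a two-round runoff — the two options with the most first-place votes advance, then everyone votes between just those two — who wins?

A

Round 1 first-place votes: D 59, B 0, C 0, A 73.
A and D advance.
Runoff: A is preferred to D by 73 voters; D by 59.
A wins the runoff.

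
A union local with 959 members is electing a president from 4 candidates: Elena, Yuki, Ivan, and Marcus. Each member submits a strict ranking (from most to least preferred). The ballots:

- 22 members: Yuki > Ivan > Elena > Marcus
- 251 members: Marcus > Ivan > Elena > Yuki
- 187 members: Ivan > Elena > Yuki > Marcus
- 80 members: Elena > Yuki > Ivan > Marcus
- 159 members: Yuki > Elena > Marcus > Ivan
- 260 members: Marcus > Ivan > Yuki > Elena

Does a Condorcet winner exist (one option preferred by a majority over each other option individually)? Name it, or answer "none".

Marcus vs Elena: 511–448 for Marcus.
Marcus vs Yuki: 511–448 for Marcus.
Marcus vs Ivan: 670–289 for Marcus.
Marcus beats every other option head-to-head.

Marcus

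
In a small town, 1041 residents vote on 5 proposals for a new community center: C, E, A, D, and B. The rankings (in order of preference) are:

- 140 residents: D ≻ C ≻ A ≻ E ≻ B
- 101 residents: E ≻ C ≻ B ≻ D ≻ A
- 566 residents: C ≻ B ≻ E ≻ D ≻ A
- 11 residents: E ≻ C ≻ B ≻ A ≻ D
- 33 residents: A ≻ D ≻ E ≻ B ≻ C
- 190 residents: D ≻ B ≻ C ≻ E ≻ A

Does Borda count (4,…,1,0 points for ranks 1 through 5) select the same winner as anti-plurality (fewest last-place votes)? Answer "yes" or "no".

no

Borda — scores: C 3400, E 1976, A 423, D 2086, B 2525. Winner: C.
Anti-plurality — last-place votes: C 33, E 0, A 857, D 11, B 140. Winner: E.
The two methods disagree.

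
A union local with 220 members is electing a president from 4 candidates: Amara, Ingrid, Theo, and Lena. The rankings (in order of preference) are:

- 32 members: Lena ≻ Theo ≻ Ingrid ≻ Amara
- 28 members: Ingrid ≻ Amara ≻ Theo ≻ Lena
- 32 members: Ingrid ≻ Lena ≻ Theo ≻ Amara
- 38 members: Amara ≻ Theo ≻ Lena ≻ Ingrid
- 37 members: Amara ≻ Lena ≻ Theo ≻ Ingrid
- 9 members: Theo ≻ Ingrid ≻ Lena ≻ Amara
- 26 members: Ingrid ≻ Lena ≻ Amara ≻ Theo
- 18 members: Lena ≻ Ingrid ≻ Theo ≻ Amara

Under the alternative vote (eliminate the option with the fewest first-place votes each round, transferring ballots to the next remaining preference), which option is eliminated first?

Round 1: Amara 75, Ingrid 86, Theo 9, Lena 50. Eliminate Theo.

Theo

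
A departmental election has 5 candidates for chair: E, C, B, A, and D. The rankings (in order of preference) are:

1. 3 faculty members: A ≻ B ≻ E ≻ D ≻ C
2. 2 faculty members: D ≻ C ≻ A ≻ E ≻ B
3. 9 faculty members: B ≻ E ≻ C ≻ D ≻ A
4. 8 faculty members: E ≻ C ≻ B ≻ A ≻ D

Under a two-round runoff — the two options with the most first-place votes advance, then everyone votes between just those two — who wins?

B

Round 1 first-place votes: E 8, C 0, B 9, A 3, D 2.
B and E advance.
Runoff: B is preferred to E by 12 voters; E by 10.
B wins the runoff.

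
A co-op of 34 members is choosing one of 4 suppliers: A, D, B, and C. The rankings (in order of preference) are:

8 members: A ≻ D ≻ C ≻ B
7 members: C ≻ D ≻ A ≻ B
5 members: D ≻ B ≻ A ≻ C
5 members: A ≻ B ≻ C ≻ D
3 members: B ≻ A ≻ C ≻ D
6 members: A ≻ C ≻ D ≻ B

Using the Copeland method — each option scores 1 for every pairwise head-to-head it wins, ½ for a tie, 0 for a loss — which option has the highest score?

A

A: beats D, B, and C → score 3.
D: beats B; loses to A and C → score 1.
B: loses to A, D, and C → score 0.
C: beats D and B; loses to A → score 2.
A has the best pairwise record.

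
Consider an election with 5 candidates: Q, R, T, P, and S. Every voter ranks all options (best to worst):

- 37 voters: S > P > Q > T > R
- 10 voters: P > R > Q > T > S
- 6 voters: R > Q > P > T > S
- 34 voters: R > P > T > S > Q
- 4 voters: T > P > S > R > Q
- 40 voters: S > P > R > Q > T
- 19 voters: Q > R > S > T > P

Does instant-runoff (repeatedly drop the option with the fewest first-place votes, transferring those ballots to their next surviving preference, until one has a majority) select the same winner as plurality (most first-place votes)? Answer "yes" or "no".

yes

Instant-runoff — R1 Q 19, R 40, T 4, P 10, S 77 (S winner). Winner: S.
Plurality — first-place votes: Q 19, R 40, T 4, P 10, S 77. Winner: S.
The two methods agree.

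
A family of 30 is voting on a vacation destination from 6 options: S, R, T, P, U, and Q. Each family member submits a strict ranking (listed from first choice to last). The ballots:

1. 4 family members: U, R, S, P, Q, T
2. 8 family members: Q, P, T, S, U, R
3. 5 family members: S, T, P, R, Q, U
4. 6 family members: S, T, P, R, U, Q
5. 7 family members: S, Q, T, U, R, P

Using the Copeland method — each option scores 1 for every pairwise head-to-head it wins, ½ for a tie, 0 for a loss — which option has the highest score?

S

S: beats R, T, P, U, and Q → score 5.
R: ties Q; loses to S, T, P, and U → score 0.5.
T: beats R, P, and U; loses to S and Q → score 3.
P: beats R and U; ties Q; loses to S and T → score 2.5.
U: beats R; loses to S, T, P, and Q → score 1.
Q: beats T and U; ties R and P; loses to S → score 3.
S has the best pairwise record.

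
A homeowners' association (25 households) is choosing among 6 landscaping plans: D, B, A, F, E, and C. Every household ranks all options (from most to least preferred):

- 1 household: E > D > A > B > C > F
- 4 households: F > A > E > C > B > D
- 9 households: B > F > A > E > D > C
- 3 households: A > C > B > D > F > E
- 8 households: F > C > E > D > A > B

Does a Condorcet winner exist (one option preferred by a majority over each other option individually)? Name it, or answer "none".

Checking pairwise contests:
B beats D 16–9.
A beats B 16–9.
F beats A 21–4.
B beats F 13–12.
A beats E 16–9.
A beats C 17–8.
Every option loses at least one head-to-head, so there is no Condorcet winner.

none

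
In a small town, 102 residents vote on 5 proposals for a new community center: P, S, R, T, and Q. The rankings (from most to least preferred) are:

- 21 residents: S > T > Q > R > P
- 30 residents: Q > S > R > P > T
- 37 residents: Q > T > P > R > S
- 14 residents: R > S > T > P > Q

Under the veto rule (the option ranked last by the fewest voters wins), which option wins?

Last-place votes: P 21, S 37, R 0, T 30, Q 14.
R is ranked last by the fewest voters, so R wins.

R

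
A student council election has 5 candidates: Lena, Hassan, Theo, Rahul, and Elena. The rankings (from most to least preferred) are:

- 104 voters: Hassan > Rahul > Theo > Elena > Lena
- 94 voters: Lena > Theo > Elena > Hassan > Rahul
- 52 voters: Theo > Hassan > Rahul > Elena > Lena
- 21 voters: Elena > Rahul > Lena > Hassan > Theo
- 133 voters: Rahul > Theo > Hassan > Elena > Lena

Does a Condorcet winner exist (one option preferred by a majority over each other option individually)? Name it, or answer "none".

Checking pairwise contests:
Hassan beats Lena 289–115.
Theo beats Hassan 279–125.
Rahul beats Theo 258–146.
Hassan beats Rahul 250–154.
Hassan beats Elena 289–115.
Every option loses at least one head-to-head, so there is no Condorcet winner.

none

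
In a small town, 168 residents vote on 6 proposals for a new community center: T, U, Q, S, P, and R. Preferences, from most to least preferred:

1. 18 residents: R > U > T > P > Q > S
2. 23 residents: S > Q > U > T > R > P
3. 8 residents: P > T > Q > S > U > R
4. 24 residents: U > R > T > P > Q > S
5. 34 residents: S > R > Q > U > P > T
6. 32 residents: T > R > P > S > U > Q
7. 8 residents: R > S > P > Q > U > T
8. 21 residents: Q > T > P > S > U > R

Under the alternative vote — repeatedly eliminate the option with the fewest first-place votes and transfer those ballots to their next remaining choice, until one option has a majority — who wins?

T

Round 1: T 32, U 24, Q 21, S 57, P 8, R 26. Eliminate P.
Round 2: T 40, U 24, Q 21, S 57, R 26. Eliminate Q.
Round 3: T 61, U 24, S 57, R 26. Eliminate U.
Round 4: T 61, S 57, R 50. Eliminate R.
Round 5: T 103, S 65. T has a majority.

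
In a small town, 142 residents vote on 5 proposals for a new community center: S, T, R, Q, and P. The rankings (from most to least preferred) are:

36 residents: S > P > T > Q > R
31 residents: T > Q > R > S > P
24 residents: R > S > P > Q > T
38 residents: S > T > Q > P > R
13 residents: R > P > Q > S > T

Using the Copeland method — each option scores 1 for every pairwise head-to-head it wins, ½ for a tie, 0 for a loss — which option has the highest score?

S: beats T, R, Q, and P → score 4.
T: beats R and Q; loses to S and P → score 2.
R: loses to S, T, Q, and P → score 0.
Q: beats R; loses to S, T, and P → score 1.
P: beats T, R, and Q; loses to S → score 3.
S has the best pairwise record.

S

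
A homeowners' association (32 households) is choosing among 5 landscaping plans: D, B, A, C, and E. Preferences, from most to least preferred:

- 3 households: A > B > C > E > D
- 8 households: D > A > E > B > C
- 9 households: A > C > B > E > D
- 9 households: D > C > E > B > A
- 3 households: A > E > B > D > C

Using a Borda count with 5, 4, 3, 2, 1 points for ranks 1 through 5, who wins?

D: 3·1 + 8·5 + 9·1 + 9·5 + 3·2 = 103
B: 3·4 + 8·2 + 9·3 + 9·2 + 3·3 = 82
A: 3·5 + 8·4 + 9·5 + 9·1 + 3·5 = 116
C: 3·3 + 8·1 + 9·4 + 9·4 + 3·1 = 92
E: 3·2 + 8·3 + 9·2 + 9·3 + 3·4 = 87
A has the highest Borda score (116).

A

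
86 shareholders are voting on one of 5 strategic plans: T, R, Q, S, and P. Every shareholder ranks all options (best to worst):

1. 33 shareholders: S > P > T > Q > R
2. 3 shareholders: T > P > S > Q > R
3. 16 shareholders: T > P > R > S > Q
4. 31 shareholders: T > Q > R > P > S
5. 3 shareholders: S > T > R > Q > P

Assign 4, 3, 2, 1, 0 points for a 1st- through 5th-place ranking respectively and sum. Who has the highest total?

T: 33·2 + 3·4 + 16·4 + 31·4 + 3·3 = 275
R: 33·0 + 3·0 + 16·2 + 31·2 + 3·2 = 100
Q: 33·1 + 3·1 + 16·0 + 31·3 + 3·1 = 132
S: 33·4 + 3·2 + 16·1 + 31·0 + 3·4 = 166
P: 33·3 + 3·3 + 16·3 + 31·1 + 3·0 = 187
T has the highest Borda score (275).

T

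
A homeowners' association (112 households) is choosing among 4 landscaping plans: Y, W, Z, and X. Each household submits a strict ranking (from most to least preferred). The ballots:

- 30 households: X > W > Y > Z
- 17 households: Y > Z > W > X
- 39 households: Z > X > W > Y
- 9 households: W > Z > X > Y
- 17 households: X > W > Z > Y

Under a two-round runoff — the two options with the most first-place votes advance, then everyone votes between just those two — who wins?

Z

Round 1 first-place votes: Y 17, W 9, Z 39, X 47.
X and Z advance.
Runoff: X is preferred to Z by 47 voters; Z by 65.
Z wins the runoff.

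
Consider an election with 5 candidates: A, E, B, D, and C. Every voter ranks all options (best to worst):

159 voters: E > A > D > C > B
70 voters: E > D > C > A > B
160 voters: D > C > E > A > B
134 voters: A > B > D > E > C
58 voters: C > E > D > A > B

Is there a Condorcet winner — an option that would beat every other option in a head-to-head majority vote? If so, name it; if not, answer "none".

Checking pairwise contests:
E beats A 447–134.
D beats E 294–287.
A beats B 581–0.
A beats D 293–288.
A beats C 293–288.
Every option loses at least one head-to-head, so there is no Condorcet winner.

none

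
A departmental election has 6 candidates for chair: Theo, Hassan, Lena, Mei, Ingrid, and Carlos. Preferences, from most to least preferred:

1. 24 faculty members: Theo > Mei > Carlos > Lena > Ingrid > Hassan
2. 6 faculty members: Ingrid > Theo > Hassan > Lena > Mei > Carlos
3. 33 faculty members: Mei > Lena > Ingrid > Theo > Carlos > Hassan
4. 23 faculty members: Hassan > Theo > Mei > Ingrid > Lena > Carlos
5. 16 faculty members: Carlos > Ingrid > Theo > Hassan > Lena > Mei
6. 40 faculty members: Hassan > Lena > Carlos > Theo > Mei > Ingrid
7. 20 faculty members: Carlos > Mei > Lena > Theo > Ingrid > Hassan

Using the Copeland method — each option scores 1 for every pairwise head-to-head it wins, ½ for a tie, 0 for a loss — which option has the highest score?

Theo: beats Hassan, Mei, Ingrid, and Carlos; loses to Lena → score 4.
Hassan: beats Lena and Mei; loses to Theo, Ingrid, and Carlos → score 2.
Lena: beats Theo, Ingrid, and Carlos; loses to Hassan and Mei → score 3.
Mei: beats Lena, Ingrid, and Carlos; loses to Theo and Hassan → score 3.
Ingrid: beats Hassan; loses to Theo, Lena, Mei, and Carlos → score 1.
Carlos: beats Hassan and Ingrid; loses to Theo, Lena, and Mei → score 2.
Theo has the best pairwise record.

Theo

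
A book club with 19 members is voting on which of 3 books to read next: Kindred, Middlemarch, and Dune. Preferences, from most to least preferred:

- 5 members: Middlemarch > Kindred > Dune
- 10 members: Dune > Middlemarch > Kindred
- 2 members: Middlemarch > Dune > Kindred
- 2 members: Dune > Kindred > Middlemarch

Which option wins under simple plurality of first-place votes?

Dune

First-place votes: Kindred 0, Middlemarch 7, Dune 12.
Dune has the most first-place votes.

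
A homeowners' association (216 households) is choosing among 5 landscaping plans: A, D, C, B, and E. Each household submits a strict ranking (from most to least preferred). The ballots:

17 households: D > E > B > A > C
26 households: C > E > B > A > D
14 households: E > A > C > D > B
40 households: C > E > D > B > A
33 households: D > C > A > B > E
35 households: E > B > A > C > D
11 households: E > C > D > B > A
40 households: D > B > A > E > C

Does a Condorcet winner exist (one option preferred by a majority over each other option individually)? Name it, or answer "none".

E vs A: 143–73 for E.
E vs D: 126–90 for E.
E vs C: 117–99 for E.
E vs B: 143–73 for E.
E beats every other option head-to-head.

E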